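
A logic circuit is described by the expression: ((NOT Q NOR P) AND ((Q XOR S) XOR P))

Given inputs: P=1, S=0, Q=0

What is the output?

Substituting: ((NOT 0 NOR 1) AND ((0 XOR 0) XOR 1))
= 0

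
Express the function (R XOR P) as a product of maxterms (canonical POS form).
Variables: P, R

ΠM(0, 3) = (P OR R) AND (NOT P OR NOT R)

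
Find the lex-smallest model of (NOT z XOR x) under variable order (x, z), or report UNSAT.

x=0, z=0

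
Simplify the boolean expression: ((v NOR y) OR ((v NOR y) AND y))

By absorption (E OR (E AND v) = E):
= (v NOR y)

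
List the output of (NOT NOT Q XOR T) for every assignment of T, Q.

T | Q | Output
--------------
0 | 0 | 0
0 | 1 | 1
1 | 0 | 1
1 | 1 | 0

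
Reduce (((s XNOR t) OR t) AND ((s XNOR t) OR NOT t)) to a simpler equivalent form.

By distribution ((E OR v) AND (E OR NOT v) = E):
= (s XNOR t)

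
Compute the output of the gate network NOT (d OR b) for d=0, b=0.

Substituting: NOT (0 OR 0)
= 1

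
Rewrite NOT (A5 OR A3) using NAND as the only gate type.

(((A5 NAND A5) NAND (A3 NAND A3)) NAND ((A5 NAND A5) NAND (A3 NAND A3)))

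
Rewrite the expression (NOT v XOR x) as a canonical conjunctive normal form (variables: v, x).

(v OR NOT x) AND (NOT v OR x)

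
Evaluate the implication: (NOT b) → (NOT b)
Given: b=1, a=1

Antecedent (NOT b) = 0; consequent (NOT b) = 0.
0 → 0 = 1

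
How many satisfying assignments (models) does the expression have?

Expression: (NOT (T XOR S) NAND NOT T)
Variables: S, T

Satisfying assignments: (0,1), (1,0), (1,1)
Count: 3 out of 4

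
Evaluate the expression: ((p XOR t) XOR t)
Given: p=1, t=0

Substituting: ((1 XOR 0) XOR 0)
= 1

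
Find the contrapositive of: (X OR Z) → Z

Contrapositive: NOT Z → NOT (X OR Z)
Note: A statement and its contrapositive are logically equivalent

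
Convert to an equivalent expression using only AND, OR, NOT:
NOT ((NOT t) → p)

(NOT t) AND NOT p
(Negated implication: NOT(A → B) = A AND NOT B)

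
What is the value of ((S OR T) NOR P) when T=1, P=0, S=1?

Substituting: ((1 OR 1) NOR 0)
= 0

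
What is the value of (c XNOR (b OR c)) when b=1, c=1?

Substituting: (1 XNOR (1 OR 1))
= 1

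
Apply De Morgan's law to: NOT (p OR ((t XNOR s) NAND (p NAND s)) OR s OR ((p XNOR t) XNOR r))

NOT p AND NOT ((t XNOR s) NAND (p NAND s)) AND NOT s AND NOT ((p XNOR t) XNOR r)
De Morgan's: NOT(OR of terms) = AND of negations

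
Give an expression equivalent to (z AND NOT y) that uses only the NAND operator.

((z NAND (y NAND y)) NAND (z NAND (y NAND y)))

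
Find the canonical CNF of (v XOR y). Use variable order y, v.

(y OR v) AND (NOT y OR NOT v)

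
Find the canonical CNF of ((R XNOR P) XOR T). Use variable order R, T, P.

(R OR T OR NOT P) AND (R OR NOT T OR P) AND (NOT R OR T OR P) AND (NOT R OR NOT T OR NOT P)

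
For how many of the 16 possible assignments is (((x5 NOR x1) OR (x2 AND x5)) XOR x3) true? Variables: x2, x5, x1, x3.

Satisfying assignments: (0,0,0,0), (0,0,1,1), (0,1,0,1), (0,1,1,1), (1,0,0,0), (1,0,1,1), (1,1,0,0), (1,1,1,0)
Count: 8 out of 16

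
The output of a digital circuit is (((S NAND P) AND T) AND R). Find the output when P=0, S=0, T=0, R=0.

Substituting: (((0 NAND 0) AND 0) AND 0)
= 0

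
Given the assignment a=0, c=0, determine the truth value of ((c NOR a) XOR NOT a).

Substituting: ((0 NOR 0) XOR NOT 0)
= 0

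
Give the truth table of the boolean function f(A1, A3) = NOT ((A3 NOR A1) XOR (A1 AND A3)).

A1 | A3 | Output
----------------
0 | 0 | 0
0 | 1 | 1
1 | 0 | 1
1 | 1 | 0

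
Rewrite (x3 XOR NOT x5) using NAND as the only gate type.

((x3 NAND (x3 NAND (x5 NAND x5))) NAND ((x5 NAND x5) NAND (x3 NAND (x5 NAND x5))))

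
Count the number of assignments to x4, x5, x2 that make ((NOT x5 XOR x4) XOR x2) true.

Satisfying assignments: (0,0,0), (0,1,1), (1,0,1), (1,1,0)
Count: 4 out of 8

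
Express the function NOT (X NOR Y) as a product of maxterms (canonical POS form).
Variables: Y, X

ΠM(0) = (Y OR X)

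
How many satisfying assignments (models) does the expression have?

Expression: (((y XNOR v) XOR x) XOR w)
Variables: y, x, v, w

Satisfying assignments: (0,0,0,0), (0,0,1,1), (0,1,0,1), (0,1,1,0), (1,0,0,1), (1,0,1,0), (1,1,0,0), (1,1,1,1)
Count: 8 out of 16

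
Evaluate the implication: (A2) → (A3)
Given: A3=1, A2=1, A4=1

Antecedent (A2) = 1; consequent (A3) = 1.
1 → 1 = 1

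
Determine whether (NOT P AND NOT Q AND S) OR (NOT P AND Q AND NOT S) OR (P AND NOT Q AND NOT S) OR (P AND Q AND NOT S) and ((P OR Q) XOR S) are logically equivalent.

Yes, they are equivalent — the two output columns agree on all 8 assignments:
P | Q | S | Expression 1 | Expression 2
---------------------------------------
0 | 0 | 0 | 0 | 0
0 | 0 | 1 | 1 | 1
0 | 1 | 0 | 1 | 1
0 | 1 | 1 | 0 | 0
1 | 0 | 0 | 1 | 1
1 | 0 | 1 | 0 | 0
1 | 1 | 0 | 1 | 1
1 | 1 | 1 | 0 | 0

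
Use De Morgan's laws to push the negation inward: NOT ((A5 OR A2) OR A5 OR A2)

NOT (A5 OR A2) AND NOT A5 AND NOT A2
De Morgan's: NOT(OR of terms) = AND of negations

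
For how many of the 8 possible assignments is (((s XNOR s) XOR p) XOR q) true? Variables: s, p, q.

Satisfying assignments: (0,0,0), (0,1,1), (1,0,0), (1,1,1)
Count: 4 out of 8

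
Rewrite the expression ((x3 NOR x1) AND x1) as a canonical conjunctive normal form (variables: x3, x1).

(x3 OR x1) AND (x3 OR NOT x1) AND (NOT x3 OR x1) AND (NOT x3 OR NOT x1)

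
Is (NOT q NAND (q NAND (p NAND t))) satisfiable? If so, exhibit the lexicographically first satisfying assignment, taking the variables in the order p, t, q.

p=0, t=0, q=1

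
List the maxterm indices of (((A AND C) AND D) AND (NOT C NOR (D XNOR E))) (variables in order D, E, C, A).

ΠM(0, 1, 2, 3, 4, 5, 6, 7, 8, 9, 10, 12, 13, 14, 15) = (D OR E OR C OR A) AND (D OR E OR C OR NOT A) AND (D OR E OR NOT C OR A) AND (D OR E OR NOT C OR NOT A) AND (D OR NOT E OR C OR A) AND (D OR NOT E OR C OR NOT A) AND (D OR NOT E OR NOT C OR A) AND (D OR NOT E OR NOT C OR NOT A) AND (NOT D OR E OR C OR A) AND (NOT D OR E OR C OR NOT A) AND (NOT D OR E OR NOT C OR A) AND (NOT D OR NOT E OR C OR A) AND (NOT D OR NOT E OR C OR NOT A) AND (NOT D OR NOT E OR NOT C OR A) AND (NOT D OR NOT E OR NOT C OR NOT A)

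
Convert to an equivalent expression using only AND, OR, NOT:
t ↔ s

(t AND s) OR (NOT t AND NOT s)
(Biconditional = both true or both false)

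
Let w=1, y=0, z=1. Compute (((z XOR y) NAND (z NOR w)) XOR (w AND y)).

Substituting: (((1 XOR 0) NAND (1 NOR 1)) XOR (1 AND 0))
= 1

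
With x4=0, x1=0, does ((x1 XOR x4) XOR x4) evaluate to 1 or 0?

Substituting: ((0 XOR 0) XOR 0)
= 0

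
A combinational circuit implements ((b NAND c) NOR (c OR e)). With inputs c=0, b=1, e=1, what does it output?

Substituting: ((1 NAND 0) NOR (0 OR 1))
= 0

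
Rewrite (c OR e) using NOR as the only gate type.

((c NOR e) NOR (c NOR e))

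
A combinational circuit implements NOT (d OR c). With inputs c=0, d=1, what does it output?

Substituting: NOT (1 OR 0)
= 0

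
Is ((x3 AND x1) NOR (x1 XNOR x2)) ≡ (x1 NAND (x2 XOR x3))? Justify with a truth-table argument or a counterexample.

No. Counterexample: with x2=0, x3=0, x1=0, Expression 1 = 0 but Expression 2 = 1.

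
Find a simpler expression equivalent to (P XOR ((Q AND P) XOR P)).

By XOR self-cancellation ((E XOR v) XOR v = E):
= (Q AND P)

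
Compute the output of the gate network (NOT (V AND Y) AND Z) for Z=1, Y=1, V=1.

Substituting: (NOT (1 AND 1) AND 1)
= 0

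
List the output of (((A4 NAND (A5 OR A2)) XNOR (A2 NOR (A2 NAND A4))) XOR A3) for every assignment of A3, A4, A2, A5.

A3 | A4 | A2 | A5 | Output
--------------------------
0 | 0 | 0 | 0 | 0
0 | 0 | 0 | 1 | 0
0 | 0 | 1 | 0 | 0
0 | 0 | 1 | 1 | 0
0 | 1 | 0 | 0 | 0
0 | 1 | 0 | 1 | 1
0 | 1 | 1 | 0 | 1
0 | 1 | 1 | 1 | 1
1 | 0 | 0 | 0 | 1
1 | 0 | 0 | 1 | 1
1 | 0 | 1 | 0 | 1
1 | 0 | 1 | 1 | 1
1 | 1 | 0 | 0 | 1
1 | 1 | 0 | 1 | 0
1 | 1 | 1 | 0 | 0
1 | 1 | 1 | 1 | 0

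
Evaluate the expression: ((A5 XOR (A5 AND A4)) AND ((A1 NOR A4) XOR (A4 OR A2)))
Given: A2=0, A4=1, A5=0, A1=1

Substituting: ((0 XOR (0 AND 1)) AND ((1 NOR 1) XOR (1 OR 0)))
= 0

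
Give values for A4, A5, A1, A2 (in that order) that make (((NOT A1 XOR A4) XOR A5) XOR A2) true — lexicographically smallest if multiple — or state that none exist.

A4=0, A5=0, A1=0, A2=0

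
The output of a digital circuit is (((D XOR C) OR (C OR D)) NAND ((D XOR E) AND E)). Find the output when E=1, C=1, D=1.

Substituting: (((1 XOR 1) OR (1 OR 1)) NAND ((1 XOR 1) AND 1))
= 1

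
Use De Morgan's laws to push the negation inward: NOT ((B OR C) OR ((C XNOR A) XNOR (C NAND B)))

NOT (B OR C) AND NOT ((C XNOR A) XNOR (C NAND B))
De Morgan's: NOT(OR of terms) = AND of negations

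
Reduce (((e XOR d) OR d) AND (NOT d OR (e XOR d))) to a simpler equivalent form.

By distribution ((E OR v) AND (E OR NOT v) = E):
= (e XOR d)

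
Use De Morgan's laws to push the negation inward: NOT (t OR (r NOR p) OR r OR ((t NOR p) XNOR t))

NOT t AND NOT (r NOR p) AND NOT r AND NOT ((t NOR p) XNOR t)
De Morgan's: NOT(OR of terms) = AND of negations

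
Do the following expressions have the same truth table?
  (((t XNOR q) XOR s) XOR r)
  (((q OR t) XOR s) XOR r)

No. Counterexample: with q=0, s=0, t=0, r=0, Expression 1 = 1 but Expression 2 = 0.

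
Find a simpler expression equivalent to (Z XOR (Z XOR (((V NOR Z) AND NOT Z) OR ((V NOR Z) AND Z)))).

By XOR self-cancellation ((E XOR v) XOR v = E) then distribution ((E AND v) OR (E AND NOT v) = E):
= (V NOR Z)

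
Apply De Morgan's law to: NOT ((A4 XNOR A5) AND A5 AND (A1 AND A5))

NOT (A4 XNOR A5) OR NOT A5 OR NOT (A1 AND A5)
De Morgan's: NOT(AND of terms) = OR of negations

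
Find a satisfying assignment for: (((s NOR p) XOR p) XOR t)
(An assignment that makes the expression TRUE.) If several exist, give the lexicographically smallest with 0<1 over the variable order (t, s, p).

t=0, s=0, p=0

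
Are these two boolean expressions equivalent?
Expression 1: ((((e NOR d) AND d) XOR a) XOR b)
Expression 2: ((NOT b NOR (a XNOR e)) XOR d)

No. Counterexample: with a=0, e=0, d=0, b=1, Expression 1 = 1 but Expression 2 = 0.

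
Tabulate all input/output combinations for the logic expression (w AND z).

w | z | Output
--------------
0 | 0 | 0
0 | 1 | 0
1 | 0 | 0
1 | 1 | 1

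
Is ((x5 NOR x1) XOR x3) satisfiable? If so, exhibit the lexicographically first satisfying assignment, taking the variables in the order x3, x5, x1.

x3=0, x5=0, x1=0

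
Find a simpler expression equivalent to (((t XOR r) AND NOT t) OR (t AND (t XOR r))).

By distribution ((E AND v) OR (E AND NOT v) = E):
= (t XOR r)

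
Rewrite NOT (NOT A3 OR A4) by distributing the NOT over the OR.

A3 AND NOT A4
De Morgan's: NOT(OR of terms) = AND of negations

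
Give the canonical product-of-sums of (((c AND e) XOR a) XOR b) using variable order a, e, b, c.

ΠM(0, 1, 4, 7, 10, 11, 13, 14) = (a OR e OR b OR c) AND (a OR e OR b OR NOT c) AND (a OR NOT e OR b OR c) AND (a OR NOT e OR NOT b OR NOT c) AND (NOT a OR e OR NOT b OR c) AND (NOT a OR e OR NOT b OR NOT c) AND (NOT a OR NOT e OR b OR NOT c) AND (NOT a OR NOT e OR NOT b OR c)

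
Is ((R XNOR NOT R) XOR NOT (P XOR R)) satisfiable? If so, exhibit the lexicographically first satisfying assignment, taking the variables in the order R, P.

R=0, P=0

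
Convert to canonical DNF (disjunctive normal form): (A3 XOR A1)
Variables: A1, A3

(NOT A1 AND A3) OR (A1 AND NOT A3)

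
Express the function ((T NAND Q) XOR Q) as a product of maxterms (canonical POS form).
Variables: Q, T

ΠM(2) = (NOT Q OR T)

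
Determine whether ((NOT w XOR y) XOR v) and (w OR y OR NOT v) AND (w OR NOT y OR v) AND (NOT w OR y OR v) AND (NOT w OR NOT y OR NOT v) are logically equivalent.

Yes, they are equivalent — the two output columns agree on all 8 assignments:
w | y | v | Expression 1 | Expression 2
---------------------------------------
0 | 0 | 0 | 1 | 1
0 | 0 | 1 | 0 | 0
0 | 1 | 0 | 0 | 0
0 | 1 | 1 | 1 | 1
1 | 0 | 0 | 0 | 0
1 | 0 | 1 | 1 | 1
1 | 1 | 0 | 1 | 1
1 | 1 | 1 | 0 | 0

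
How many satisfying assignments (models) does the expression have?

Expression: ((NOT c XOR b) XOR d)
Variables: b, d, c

Satisfying assignments: (0,0,0), (0,1,1), (1,0,1), (1,1,0)
Count: 4 out of 8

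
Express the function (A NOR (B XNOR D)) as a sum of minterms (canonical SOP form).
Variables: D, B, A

Σm(2, 4) = (NOT D AND B AND NOT A) OR (D AND NOT B AND NOT A)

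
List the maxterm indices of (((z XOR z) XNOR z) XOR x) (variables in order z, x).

ΠM(1, 2) = (z OR NOT x) AND (NOT z OR x)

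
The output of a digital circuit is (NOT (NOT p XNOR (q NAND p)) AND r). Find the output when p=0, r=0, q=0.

Substituting: (NOT (NOT 0 XNOR (0 NAND 0)) AND 0)
= 0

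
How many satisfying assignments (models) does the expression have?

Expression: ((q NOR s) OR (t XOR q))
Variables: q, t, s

Satisfying assignments: (0,0,0), (0,1,0), (0,1,1), (1,0,0), (1,0,1)
Count: 5 out of 8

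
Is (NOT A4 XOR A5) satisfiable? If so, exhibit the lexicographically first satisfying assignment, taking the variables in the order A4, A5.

A4=0, A5=0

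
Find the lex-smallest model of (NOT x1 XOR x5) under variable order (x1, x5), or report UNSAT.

x1=0, x5=0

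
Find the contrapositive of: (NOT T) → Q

Contrapositive: NOT Q → T
Note: A statement and its contrapositive are logically equivalent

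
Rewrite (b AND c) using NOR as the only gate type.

((b NOR b) NOR (c NOR c))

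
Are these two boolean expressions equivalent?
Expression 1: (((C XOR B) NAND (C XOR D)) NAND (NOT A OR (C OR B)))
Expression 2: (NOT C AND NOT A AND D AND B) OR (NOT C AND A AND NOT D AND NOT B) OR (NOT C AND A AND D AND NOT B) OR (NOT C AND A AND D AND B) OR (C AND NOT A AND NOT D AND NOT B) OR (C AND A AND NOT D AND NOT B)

Yes, they are equivalent — the two output columns agree on all 16 assignments:
C | A | D | B | Expression 1 | Expression 2
-------------------------------------------
0 | 0 | 0 | 0 | 0 | 0
0 | 0 | 0 | 1 | 0 | 0
0 | 0 | 1 | 0 | 0 | 0
0 | 0 | 1 | 1 | 1 | 1
0 | 1 | 0 | 0 | 1 | 1
0 | 1 | 0 | 1 | 0 | 0
0 | 1 | 1 | 0 | 1 | 1
0 | 1 | 1 | 1 | 1 | 1
1 | 0 | 0 | 0 | 1 | 1
1 | 0 | 0 | 1 | 0 | 0
1 | 0 | 1 | 0 | 0 | 0
1 | 0 | 1 | 1 | 0 | 0
1 | 1 | 0 | 0 | 1 | 1
1 | 1 | 0 | 1 | 0 | 0
1 | 1 | 1 | 0 | 0 | 0
1 | 1 | 1 | 1 | 0 | 0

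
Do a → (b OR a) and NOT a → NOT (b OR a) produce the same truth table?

No, Inverse is not equivalent to original (counterexample: b=1, a=0)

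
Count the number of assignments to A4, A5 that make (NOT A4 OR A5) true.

Satisfying assignments: (0,0), (0,1), (1,1)
Count: 3 out of 4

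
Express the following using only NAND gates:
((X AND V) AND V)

((((X NAND V) NAND (X NAND V)) NAND V) NAND (((X NAND V) NAND (X NAND V)) NAND V))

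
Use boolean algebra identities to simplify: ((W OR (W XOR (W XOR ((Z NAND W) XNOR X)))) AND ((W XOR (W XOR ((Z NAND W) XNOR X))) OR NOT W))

By distribution ((E OR v) AND (E OR NOT v) = E) then XOR self-cancellation ((E XOR v) XOR v = E):
= ((Z NAND W) XNOR X)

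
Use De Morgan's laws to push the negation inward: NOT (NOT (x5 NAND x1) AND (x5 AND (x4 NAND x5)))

(x5 NAND x1) OR NOT (x5 AND (x4 NAND x5))
De Morgan's: NOT(AND of terms) = OR of negations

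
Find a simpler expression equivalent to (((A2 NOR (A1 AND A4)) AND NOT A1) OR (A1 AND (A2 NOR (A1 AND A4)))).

By distribution ((E AND v) OR (E AND NOT v) = E):
= (A2 NOR (A1 AND A4))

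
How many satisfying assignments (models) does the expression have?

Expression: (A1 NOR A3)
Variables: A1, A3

Satisfying assignments: (0,0)
Count: 1 out of 4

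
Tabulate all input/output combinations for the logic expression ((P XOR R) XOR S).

S | P | R | Output
------------------
0 | 0 | 0 | 0
0 | 0 | 1 | 1
0 | 1 | 0 | 1
0 | 1 | 1 | 0
1 | 0 | 0 | 1
1 | 0 | 1 | 0
1 | 1 | 0 | 0
1 | 1 | 1 | 1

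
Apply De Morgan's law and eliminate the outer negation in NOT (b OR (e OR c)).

NOT b AND NOT (e OR c)
De Morgan's: NOT(OR of terms) = AND of negations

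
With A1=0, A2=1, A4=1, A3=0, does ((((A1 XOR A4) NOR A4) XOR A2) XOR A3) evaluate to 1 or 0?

Substituting: ((((0 XOR 1) NOR 1) XOR 1) XOR 0)
= 1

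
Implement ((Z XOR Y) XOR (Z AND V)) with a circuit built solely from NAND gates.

((((Z NAND (Z NAND Y)) NAND (Y NAND (Z NAND Y))) NAND (((Z NAND (Z NAND Y)) NAND (Y NAND (Z NAND Y))) NAND ((Z NAND V) NAND (Z NAND V)))) NAND (((Z NAND V) NAND (Z NAND V)) NAND (((Z NAND (Z NAND Y)) NAND (Y NAND (Z NAND Y))) NAND ((Z NAND V) NAND (Z NAND V)))))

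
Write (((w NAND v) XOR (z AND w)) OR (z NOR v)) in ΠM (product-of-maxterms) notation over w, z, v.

ΠM(5, 6) = (NOT w OR z OR NOT v) AND (NOT w OR NOT z OR v)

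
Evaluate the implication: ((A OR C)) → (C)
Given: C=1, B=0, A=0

Antecedent ((A OR C)) = 1; consequent (C) = 1.
1 → 1 = 1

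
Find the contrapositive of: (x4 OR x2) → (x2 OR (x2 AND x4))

Contrapositive: NOT (x2 OR (x2 AND x4)) → NOT (x4 OR x2)
Note: A statement and its contrapositive are logically equivalent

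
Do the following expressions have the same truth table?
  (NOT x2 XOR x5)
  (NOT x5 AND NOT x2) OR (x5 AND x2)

Yes, they are equivalent — the two output columns agree on all 4 assignments:
x5 | x2 | Expression 1 | Expression 2
-------------------------------------
0 | 0 | 1 | 1
0 | 1 | 0 | 0
1 | 0 | 0 | 0
1 | 1 | 1 | 1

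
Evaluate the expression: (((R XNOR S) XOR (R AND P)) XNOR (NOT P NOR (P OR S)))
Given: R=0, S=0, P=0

Substituting: (((0 XNOR 0) XOR (0 AND 0)) XNOR (NOT 0 NOR (0 OR 0)))
= 0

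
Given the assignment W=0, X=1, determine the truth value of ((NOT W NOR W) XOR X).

Substituting: ((NOT 0 NOR 0) XOR 1)
= 1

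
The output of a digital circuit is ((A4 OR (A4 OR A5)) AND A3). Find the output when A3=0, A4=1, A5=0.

Substituting: ((1 OR (1 OR 0)) AND 0)
= 0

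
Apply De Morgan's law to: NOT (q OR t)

NOT q AND NOT t
De Morgan's: NOT(OR of terms) = AND of negations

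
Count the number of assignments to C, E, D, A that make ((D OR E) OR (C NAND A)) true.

Satisfying assignments: (0,0,0,0), (0,0,0,1), (0,0,1,0), (0,0,1,1), (0,1,0,0), (0,1,0,1), (0,1,1,0), (0,1,1,1), (1,0,0,0), (1,0,1,0), (1,0,1,1), (1,1,0,0), (1,1,0,1), (1,1,1,0), (1,1,1,1)
Count: 15 out of 16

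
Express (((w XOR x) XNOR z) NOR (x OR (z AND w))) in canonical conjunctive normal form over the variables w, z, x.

(w OR z OR x) AND (w OR z OR NOT x) AND (w OR NOT z OR NOT x) AND (NOT w OR z OR NOT x) AND (NOT w OR NOT z OR x) AND (NOT w OR NOT z OR NOT x)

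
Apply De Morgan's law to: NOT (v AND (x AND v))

NOT v OR NOT (x AND v)
De Morgan's: NOT(AND of terms) = OR of negations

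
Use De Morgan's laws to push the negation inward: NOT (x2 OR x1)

NOT x2 AND NOT x1
De Morgan's: NOT(OR of terms) = AND of negations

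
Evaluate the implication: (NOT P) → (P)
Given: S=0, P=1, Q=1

Antecedent (NOT P) = 0; consequent (P) = 1.
0 → 1 = 1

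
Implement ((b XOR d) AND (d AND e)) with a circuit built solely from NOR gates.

((((((b NOR d) NOR (b NOR d)) NOR ((b NOR d) NOR (b NOR d))) NOR ((((b NOR b) NOR (d NOR d)) NOR ((b NOR b) NOR (d NOR d))) NOR (((b NOR b) NOR (d NOR d)) NOR ((b NOR b) NOR (d NOR d))))) NOR ((((b NOR d) NOR (b NOR d)) NOR ((b NOR d) NOR (b NOR d))) NOR ((((b NOR b) NOR (d NOR d)) NOR ((b NOR b) NOR (d NOR d))) NOR (((b NOR b) NOR (d NOR d)) NOR ((b NOR b) NOR (d NOR d)))))) NOR (((d NOR d) NOR (e NOR e)) NOR ((d NOR d) NOR (e NOR e))))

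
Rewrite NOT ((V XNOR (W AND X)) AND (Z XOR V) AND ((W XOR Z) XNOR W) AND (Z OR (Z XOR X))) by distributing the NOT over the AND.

NOT (V XNOR (W AND X)) OR NOT (Z XOR V) OR NOT ((W XOR Z) XNOR W) OR NOT (Z OR (Z XOR X))
De Morgan's: NOT(AND of terms) = OR of negations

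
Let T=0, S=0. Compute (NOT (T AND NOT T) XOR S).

Substituting: (NOT (0 AND NOT 0) XOR 0)
= 1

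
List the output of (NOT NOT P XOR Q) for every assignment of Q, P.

Q | P | Output
--------------
0 | 0 | 0
0 | 1 | 1
1 | 0 | 1
1 | 1 | 0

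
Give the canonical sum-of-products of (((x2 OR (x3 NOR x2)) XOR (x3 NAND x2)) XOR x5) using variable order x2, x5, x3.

Σm(1, 2, 5, 6) = (NOT x2 AND NOT x5 AND x3) OR (NOT x2 AND x5 AND NOT x3) OR (x2 AND NOT x5 AND x3) OR (x2 AND x5 AND NOT x3)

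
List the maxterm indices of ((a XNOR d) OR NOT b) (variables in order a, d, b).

ΠM(3, 5) = (a OR NOT d OR NOT b) AND (NOT a OR d OR NOT b)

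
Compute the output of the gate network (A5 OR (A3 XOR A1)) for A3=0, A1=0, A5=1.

Substituting: (1 OR (0 XOR 0))
= 1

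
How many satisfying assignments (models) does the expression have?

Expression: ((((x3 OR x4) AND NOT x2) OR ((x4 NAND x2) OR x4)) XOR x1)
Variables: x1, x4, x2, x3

Satisfying assignments: (0,0,0,0), (0,0,0,1), (0,0,1,0), (0,0,1,1), (0,1,0,0), (0,1,0,1), (0,1,1,0), (0,1,1,1)
Count: 8 out of 16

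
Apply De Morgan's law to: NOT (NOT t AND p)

t OR NOT p
De Morgan's: NOT(AND of terms) = OR of negations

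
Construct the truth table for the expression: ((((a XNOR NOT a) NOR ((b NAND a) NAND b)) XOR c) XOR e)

b | a | c | e | Output
----------------------
0 | 0 | 0 | 0 | 0
0 | 0 | 0 | 1 | 1
0 | 0 | 1 | 0 | 1
0 | 0 | 1 | 1 | 0
0 | 1 | 0 | 0 | 0
0 | 1 | 0 | 1 | 1
0 | 1 | 1 | 0 | 1
0 | 1 | 1 | 1 | 0
1 | 0 | 0 | 0 | 1
1 | 0 | 0 | 1 | 0
1 | 0 | 1 | 0 | 0
1 | 0 | 1 | 1 | 1
1 | 1 | 0 | 0 | 0
1 | 1 | 0 | 1 | 1
1 | 1 | 1 | 0 | 1
1 | 1 | 1 | 1 | 0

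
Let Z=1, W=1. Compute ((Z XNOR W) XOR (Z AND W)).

Substituting: ((1 XNOR 1) XOR (1 AND 1))
= 0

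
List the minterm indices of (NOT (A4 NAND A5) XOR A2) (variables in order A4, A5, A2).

Σm(1, 3, 5, 6) = (NOT A4 AND NOT A5 AND A2) OR (NOT A4 AND A5 AND A2) OR (A4 AND NOT A5 AND A2) OR (A4 AND A5 AND NOT A2)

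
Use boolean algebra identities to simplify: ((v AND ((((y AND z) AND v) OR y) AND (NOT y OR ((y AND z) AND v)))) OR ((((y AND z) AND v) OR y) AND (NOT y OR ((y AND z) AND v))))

By absorption (E OR (E AND v) = E) then distribution ((E OR v) AND (E OR NOT v) = E):
= ((y AND z) AND v)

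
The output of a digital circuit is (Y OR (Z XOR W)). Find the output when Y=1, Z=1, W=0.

Substituting: (1 OR (1 XOR 0))
= 1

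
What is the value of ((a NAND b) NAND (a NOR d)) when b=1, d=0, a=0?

Substituting: ((0 NAND 1) NAND (0 NOR 0))
= 0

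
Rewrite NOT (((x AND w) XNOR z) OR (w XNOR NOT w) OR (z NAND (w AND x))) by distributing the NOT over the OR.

NOT ((x AND w) XNOR z) AND NOT (w XNOR NOT w) AND NOT (z NAND (w AND x))
De Morgan's: NOT(OR of terms) = AND of negations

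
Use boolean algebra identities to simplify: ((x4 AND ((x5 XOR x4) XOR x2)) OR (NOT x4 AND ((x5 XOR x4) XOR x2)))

By distribution ((E AND v) OR (E AND NOT v) = E):
= ((x5 XOR x4) XOR x2)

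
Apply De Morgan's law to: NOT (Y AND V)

NOT Y OR NOT V
De Morgan's: NOT(AND of terms) = OR of negations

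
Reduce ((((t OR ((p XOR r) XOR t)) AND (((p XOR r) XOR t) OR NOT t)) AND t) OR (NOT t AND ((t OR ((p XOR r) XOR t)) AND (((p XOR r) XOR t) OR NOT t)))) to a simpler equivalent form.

By distribution ((E AND v) OR (E AND NOT v) = E) then distribution ((E OR v) AND (E OR NOT v) = E):
= ((p XOR r) XOR t)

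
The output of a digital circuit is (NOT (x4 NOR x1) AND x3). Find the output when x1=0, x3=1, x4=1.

Substituting: (NOT (1 NOR 0) AND 1)
= 1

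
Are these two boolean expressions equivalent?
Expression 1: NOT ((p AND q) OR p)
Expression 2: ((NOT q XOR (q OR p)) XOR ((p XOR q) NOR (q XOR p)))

No. Counterexample: with q=0, p=0, Expression 1 = 1 but Expression 2 = 0.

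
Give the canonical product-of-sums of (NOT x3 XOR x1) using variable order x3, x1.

ΠM(1, 2) = (x3 OR NOT x1) AND (NOT x3 OR x1)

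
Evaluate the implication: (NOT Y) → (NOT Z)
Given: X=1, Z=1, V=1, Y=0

Antecedent (NOT Y) = 1; consequent (NOT Z) = 0.
1 → 0 = 0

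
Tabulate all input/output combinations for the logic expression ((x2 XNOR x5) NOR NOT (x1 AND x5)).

x1 | x5 | x2 | Output
---------------------
0 | 0 | 0 | 0
0 | 0 | 1 | 0
0 | 1 | 0 | 0
0 | 1 | 1 | 0
1 | 0 | 0 | 0
1 | 0 | 1 | 0
1 | 1 | 0 | 1
1 | 1 | 1 | 0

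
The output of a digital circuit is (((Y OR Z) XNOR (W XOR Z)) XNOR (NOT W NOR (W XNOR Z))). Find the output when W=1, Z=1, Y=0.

Substituting: (((0 OR 1) XNOR (1 XOR 1)) XNOR (NOT 1 NOR (1 XNOR 1)))
= 1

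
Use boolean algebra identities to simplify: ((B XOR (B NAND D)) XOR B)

By XOR self-cancellation ((E XOR v) XOR v = E):
= (B NAND D)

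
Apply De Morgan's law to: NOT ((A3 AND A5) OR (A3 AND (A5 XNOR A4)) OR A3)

NOT (A3 AND A5) AND NOT (A3 AND (A5 XNOR A4)) AND NOT A3
De Morgan's: NOT(OR of terms) = AND of negations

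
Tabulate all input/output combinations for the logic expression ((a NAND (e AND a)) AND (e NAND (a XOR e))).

e | a | Output
--------------
0 | 0 | 1
0 | 1 | 1
1 | 0 | 0
1 | 1 | 0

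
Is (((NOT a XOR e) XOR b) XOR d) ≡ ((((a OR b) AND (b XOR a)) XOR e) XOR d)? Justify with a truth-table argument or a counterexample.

No. Counterexample: with e=0, b=0, a=0, d=0, Expression 1 = 1 but Expression 2 = 0.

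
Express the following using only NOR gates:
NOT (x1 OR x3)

(((x1 NOR x3) NOR (x1 NOR x3)) NOR ((x1 NOR x3) NOR (x1 NOR x3)))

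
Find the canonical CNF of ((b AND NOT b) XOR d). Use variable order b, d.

(b OR d) AND (NOT b OR d)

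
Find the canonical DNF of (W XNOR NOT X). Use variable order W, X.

(NOT W AND X) OR (W AND NOT X)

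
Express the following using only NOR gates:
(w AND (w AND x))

((w NOR w) NOR (((w NOR w) NOR (x NOR x)) NOR ((w NOR w) NOR (x NOR x))))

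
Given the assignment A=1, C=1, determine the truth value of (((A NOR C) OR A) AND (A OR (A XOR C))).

Substituting: (((1 NOR 1) OR 1) AND (1 OR (1 XOR 1)))
= 1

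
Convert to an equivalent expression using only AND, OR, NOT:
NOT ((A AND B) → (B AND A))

(A AND B) AND NOT (B AND A)
(Negated implication: NOT(A → B) = A AND NOT B)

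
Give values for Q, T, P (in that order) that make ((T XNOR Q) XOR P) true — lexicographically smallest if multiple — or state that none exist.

Q=0, T=0, P=0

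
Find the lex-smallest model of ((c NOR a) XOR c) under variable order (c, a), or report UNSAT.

c=0, a=0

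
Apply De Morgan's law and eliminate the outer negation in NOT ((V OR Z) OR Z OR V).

NOT (V OR Z) AND NOT Z AND NOT V
De Morgan's: NOT(OR of terms) = AND of negations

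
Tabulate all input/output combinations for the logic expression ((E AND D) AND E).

D | E | Output
--------------
0 | 0 | 0
0 | 1 | 0
1 | 0 | 0
1 | 1 | 1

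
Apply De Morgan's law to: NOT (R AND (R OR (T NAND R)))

NOT R OR NOT (R OR (T NAND R))
De Morgan's: NOT(AND of terms) = OR of negations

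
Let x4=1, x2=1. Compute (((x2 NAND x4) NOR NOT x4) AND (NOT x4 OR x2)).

Substituting: (((1 NAND 1) NOR NOT 1) AND (NOT 1 OR 1))
= 1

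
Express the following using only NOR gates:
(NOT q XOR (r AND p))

(((((q NOR q) NOR ((r NOR r) NOR (p NOR p))) NOR ((q NOR q) NOR ((r NOR r) NOR (p NOR p)))) NOR (((q NOR q) NOR ((r NOR r) NOR (p NOR p))) NOR ((q NOR q) NOR ((r NOR r) NOR (p NOR p))))) NOR (((((q NOR q) NOR (q NOR q)) NOR (((r NOR r) NOR (p NOR p)) NOR ((r NOR r) NOR (p NOR p)))) NOR (((q NOR q) NOR (q NOR q)) NOR (((r NOR r) NOR (p NOR p)) NOR ((r NOR r) NOR (p NOR p))))) NOR ((((q NOR q) NOR (q NOR q)) NOR (((r NOR r) NOR (p NOR p)) NOR ((r NOR r) NOR (p NOR p)))) NOR (((q NOR q) NOR (q NOR q)) NOR (((r NOR r) NOR (p NOR p)) NOR ((r NOR r) NOR (p NOR p)))))))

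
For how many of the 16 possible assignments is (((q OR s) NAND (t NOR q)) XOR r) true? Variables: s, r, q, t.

Satisfying assignments: (0,0,0,0), (0,0,0,1), (0,0,1,0), (0,0,1,1), (1,0,0,1), (1,0,1,0), (1,0,1,1), (1,1,0,0)
Count: 8 out of 16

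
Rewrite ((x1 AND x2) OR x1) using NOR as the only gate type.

((((x1 NOR x1) NOR (x2 NOR x2)) NOR x1) NOR (((x1 NOR x1) NOR (x2 NOR x2)) NOR x1))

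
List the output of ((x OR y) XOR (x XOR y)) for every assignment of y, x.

y | x | Output
--------------
0 | 0 | 0
0 | 1 | 0
1 | 0 | 0
1 | 1 | 1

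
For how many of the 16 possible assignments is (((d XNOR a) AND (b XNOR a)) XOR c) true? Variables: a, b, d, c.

Satisfying assignments: (0,0,0,0), (0,0,1,1), (0,1,0,1), (0,1,1,1), (1,0,0,1), (1,0,1,1), (1,1,0,1), (1,1,1,0)
Count: 8 out of 16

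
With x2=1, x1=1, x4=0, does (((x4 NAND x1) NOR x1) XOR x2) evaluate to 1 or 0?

Substituting: (((0 NAND 1) NOR 1) XOR 1)
= 1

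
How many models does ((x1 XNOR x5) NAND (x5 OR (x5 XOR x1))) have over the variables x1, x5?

Satisfying assignments: (0,0), (0,1), (1,0)
Count: 3 out of 4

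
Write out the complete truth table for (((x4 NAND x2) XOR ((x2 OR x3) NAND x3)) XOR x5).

x3 | x5 | x2 | x4 | Output
--------------------------
0 | 0 | 0 | 0 | 0
0 | 0 | 0 | 1 | 0
0 | 0 | 1 | 0 | 0
0 | 0 | 1 | 1 | 1
0 | 1 | 0 | 0 | 1
0 | 1 | 0 | 1 | 1
0 | 1 | 1 | 0 | 1
0 | 1 | 1 | 1 | 0
1 | 0 | 0 | 0 | 1
1 | 0 | 0 | 1 | 1
1 | 0 | 1 | 0 | 1
1 | 0 | 1 | 1 | 0
1 | 1 | 0 | 0 | 0
1 | 1 | 0 | 1 | 0
1 | 1 | 1 | 0 | 0
1 | 1 | 1 | 1 | 1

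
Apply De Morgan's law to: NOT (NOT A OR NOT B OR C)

A AND B AND NOT C
De Morgan's: NOT(OR of terms) = AND of negations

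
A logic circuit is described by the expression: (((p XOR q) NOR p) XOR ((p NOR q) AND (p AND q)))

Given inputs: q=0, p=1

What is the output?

Substituting: (((1 XOR 0) NOR 1) XOR ((1 NOR 0) AND (1 AND 0)))
= 0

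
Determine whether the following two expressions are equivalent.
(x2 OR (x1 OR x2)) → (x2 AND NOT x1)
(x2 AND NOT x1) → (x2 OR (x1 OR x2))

No, Converse is not equivalent to original (counterexample: x3=0, x2=0, x1=1)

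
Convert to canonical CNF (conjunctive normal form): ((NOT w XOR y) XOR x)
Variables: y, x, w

(y OR x OR NOT w) AND (y OR NOT x OR w) AND (NOT y OR x OR w) AND (NOT y OR NOT x OR NOT w)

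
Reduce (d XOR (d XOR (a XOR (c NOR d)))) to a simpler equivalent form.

By XOR self-cancellation ((E XOR v) XOR v = E):
= (a XOR (c NOR d))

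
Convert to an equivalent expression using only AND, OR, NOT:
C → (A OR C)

NOT C OR (A OR C)
(Implication elimination: A → B = NOT A OR B)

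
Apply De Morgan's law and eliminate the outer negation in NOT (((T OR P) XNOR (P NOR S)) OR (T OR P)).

NOT ((T OR P) XNOR (P NOR S)) AND NOT (T OR P)
De Morgan's: NOT(OR of terms) = AND of negations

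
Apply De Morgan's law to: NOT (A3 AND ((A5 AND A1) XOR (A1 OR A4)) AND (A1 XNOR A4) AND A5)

NOT A3 OR NOT ((A5 AND A1) XOR (A1 OR A4)) OR NOT (A1 XNOR A4) OR NOT A5
De Morgan's: NOT(AND of terms) = OR of negations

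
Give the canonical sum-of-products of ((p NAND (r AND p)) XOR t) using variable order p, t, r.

Σm(0, 1, 4, 7) = (NOT p AND NOT t AND NOT r) OR (NOT p AND NOT t AND r) OR (p AND NOT t AND NOT r) OR (p AND t AND r)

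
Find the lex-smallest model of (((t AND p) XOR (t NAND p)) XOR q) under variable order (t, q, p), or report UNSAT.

t=0, q=0, p=0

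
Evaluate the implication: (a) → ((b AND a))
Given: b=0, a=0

Antecedent (a) = 0; consequent ((b AND a)) = 0.
0 → 0 = 1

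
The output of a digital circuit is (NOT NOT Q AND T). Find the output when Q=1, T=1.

Substituting: (NOT NOT 1 AND 1)
= 1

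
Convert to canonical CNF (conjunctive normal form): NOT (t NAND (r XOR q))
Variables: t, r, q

(t OR r OR q) AND (t OR r OR NOT q) AND (t OR NOT r OR q) AND (t OR NOT r OR NOT q) AND (NOT t OR r OR q) AND (NOT t OR NOT r OR NOT q)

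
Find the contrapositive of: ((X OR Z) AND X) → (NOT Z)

Contrapositive: Z → NOT ((X OR Z) AND X)
Note: A statement and its contrapositive are logically equivalent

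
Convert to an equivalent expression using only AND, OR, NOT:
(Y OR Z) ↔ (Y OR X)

((Y OR Z) AND (Y OR X)) OR (NOT (Y OR Z) AND NOT (Y OR X))
(Biconditional = both true or both false)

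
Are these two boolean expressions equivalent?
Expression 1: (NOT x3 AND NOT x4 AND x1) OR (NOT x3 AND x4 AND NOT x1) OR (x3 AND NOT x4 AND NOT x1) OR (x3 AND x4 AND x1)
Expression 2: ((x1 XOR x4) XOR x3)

Yes, they are equivalent — the two output columns agree on all 8 assignments:
x3 | x4 | x1 | Expression 1 | Expression 2
------------------------------------------
0 | 0 | 0 | 0 | 0
0 | 0 | 1 | 1 | 1
0 | 1 | 0 | 1 | 1
0 | 1 | 1 | 0 | 0
1 | 0 | 0 | 1 | 1
1 | 0 | 1 | 0 | 0
1 | 1 | 0 | 0 | 0
1 | 1 | 1 | 1 | 1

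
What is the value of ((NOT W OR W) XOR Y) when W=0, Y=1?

Substituting: ((NOT 0 OR 0) XOR 1)
= 0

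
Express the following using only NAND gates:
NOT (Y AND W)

(((Y NAND W) NAND (Y NAND W)) NAND ((Y NAND W) NAND (Y NAND W)))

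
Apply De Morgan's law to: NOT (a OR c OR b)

NOT a AND NOT c AND NOT b
De Morgan's: NOT(OR of terms) = AND of negations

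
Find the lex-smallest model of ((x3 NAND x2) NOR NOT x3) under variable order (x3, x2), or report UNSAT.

x3=1, x2=1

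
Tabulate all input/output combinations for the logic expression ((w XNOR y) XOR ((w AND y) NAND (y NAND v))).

w | y | v | Output
------------------
0 | 0 | 0 | 0
0 | 0 | 1 | 0
0 | 1 | 0 | 1
0 | 1 | 1 | 1
1 | 0 | 0 | 1
1 | 0 | 1 | 1
1 | 1 | 0 | 1
1 | 1 | 1 | 0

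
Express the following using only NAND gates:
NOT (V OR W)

(((V NAND V) NAND (W NAND W)) NAND ((V NAND V) NAND (W NAND W)))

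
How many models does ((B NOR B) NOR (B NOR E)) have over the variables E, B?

Satisfying assignments: (0,1), (1,1)
Count: 2 out of 4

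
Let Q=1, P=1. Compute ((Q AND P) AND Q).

Substituting: ((1 AND 1) AND 1)
= 1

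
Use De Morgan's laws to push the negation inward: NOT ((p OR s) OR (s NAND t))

NOT (p OR s) AND NOT (s NAND t)
De Morgan's: NOT(OR of terms) = AND of negations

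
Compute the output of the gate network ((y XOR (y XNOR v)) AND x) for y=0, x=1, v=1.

Substituting: ((0 XOR (0 XNOR 1)) AND 1)
= 0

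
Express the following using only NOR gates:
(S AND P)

((S NOR S) NOR (P NOR P))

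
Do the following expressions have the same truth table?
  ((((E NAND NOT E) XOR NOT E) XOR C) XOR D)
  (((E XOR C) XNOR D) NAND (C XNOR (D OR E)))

No. Counterexample: with C=0, D=1, E=1, Expression 1 = 0 but Expression 2 = 1.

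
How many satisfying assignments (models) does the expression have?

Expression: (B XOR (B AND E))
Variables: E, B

Satisfying assignments: (0,1)
Count: 1 out of 4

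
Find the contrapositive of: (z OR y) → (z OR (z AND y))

Contrapositive: NOT (z OR (z AND y)) → NOT (z OR y)
Note: A statement and its contrapositive are logically equivalent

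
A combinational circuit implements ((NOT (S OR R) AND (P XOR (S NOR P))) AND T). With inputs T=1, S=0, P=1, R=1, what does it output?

Substituting: ((NOT (0 OR 1) AND (1 XOR (0 NOR 1))) AND 1)
= 0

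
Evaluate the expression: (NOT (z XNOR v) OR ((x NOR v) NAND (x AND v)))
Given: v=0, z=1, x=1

Substituting: (NOT (1 XNOR 0) OR ((1 NOR 0) NAND (1 AND 0)))
= 1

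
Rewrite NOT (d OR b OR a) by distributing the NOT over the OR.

NOT d AND NOT b AND NOT a
De Morgan's: NOT(OR of terms) = AND of negations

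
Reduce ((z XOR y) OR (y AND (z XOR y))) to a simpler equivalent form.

By absorption (E OR (E AND v) = E):
= (z XOR y)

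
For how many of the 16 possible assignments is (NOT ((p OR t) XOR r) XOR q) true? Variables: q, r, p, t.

Satisfying assignments: (0,0,0,0), (0,1,0,1), (0,1,1,0), (0,1,1,1), (1,0,0,1), (1,0,1,0), (1,0,1,1), (1,1,0,0)
Count: 8 out of 16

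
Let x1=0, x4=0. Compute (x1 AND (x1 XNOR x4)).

Substituting: (0 AND (0 XNOR 0))
= 0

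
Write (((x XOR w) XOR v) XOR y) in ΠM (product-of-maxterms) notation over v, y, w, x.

ΠM(0, 3, 5, 6, 9, 10, 12, 15) = (v OR y OR w OR x) AND (v OR y OR NOT w OR NOT x) AND (v OR NOT y OR w OR NOT x) AND (v OR NOT y OR NOT w OR x) AND (NOT v OR y OR w OR NOT x) AND (NOT v OR y OR NOT w OR x) AND (NOT v OR NOT y OR w OR x) AND (NOT v OR NOT y OR NOT w OR NOT x)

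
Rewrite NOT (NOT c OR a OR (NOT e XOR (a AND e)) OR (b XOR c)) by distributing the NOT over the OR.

c AND NOT a AND NOT (NOT e XOR (a AND e)) AND NOT (b XOR c)
De Morgan's: NOT(OR of terms) = AND of negations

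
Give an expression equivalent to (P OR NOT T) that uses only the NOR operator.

((P NOR (T NOR T)) NOR (P NOR (T NOR T)))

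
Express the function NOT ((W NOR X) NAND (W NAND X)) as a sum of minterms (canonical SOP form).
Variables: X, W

Σm(0) = (NOT X AND NOT W)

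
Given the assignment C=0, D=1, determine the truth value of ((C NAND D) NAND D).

Substituting: ((0 NAND 1) NAND 1)
= 0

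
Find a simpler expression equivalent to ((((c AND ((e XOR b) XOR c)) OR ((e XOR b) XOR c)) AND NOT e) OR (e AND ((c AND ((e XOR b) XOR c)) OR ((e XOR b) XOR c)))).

By distribution ((E AND v) OR (E AND NOT v) = E) then absorption (E OR (E AND v) = E):
= ((e XOR b) XOR c)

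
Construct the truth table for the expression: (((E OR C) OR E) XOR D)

D | C | E | Output
------------------
0 | 0 | 0 | 0
0 | 0 | 1 | 1
0 | 1 | 0 | 1
0 | 1 | 1 | 1
1 | 0 | 0 | 1
1 | 0 | 1 | 0
1 | 1 | 0 | 0
1 | 1 | 1 | 0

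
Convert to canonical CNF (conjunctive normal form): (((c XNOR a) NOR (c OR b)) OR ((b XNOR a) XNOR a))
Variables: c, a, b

(c OR a OR b) AND (NOT c OR a OR b) AND (NOT c OR NOT a OR b)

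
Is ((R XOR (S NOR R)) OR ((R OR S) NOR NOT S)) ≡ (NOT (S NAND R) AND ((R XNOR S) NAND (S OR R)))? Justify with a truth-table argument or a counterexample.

No. Counterexample: with R=0, S=0, Expression 1 = 1 but Expression 2 = 0.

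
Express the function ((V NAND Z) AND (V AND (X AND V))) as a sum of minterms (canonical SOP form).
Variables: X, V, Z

Σm(6) = (X AND V AND NOT Z)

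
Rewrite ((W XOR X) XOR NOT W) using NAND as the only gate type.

((((W NAND (W NAND X)) NAND (X NAND (W NAND X))) NAND (((W NAND (W NAND X)) NAND (X NAND (W NAND X))) NAND (W NAND W))) NAND ((W NAND W) NAND (((W NAND (W NAND X)) NAND (X NAND (W NAND X))) NAND (W NAND W))))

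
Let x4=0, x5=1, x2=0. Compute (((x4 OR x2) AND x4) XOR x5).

Substituting: (((0 OR 0) AND 0) XOR 1)
= 1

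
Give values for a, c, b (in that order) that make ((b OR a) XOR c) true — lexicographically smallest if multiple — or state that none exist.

a=0, c=0, b=1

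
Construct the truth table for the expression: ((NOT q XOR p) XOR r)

p | q | r | Output
------------------
0 | 0 | 0 | 1
0 | 0 | 1 | 0
0 | 1 | 0 | 0
0 | 1 | 1 | 1
1 | 0 | 0 | 0
1 | 0 | 1 | 1
1 | 1 | 0 | 1
1 | 1 | 1 | 0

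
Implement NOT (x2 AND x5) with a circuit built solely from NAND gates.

(((x2 NAND x5) NAND (x2 NAND x5)) NAND ((x2 NAND x5) NAND (x2 NAND x5)))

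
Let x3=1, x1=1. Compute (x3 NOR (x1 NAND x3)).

Substituting: (1 NOR (1 NAND 1))
= 0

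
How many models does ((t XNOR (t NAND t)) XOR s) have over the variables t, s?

Satisfying assignments: (0,1), (1,1)
Count: 2 out of 4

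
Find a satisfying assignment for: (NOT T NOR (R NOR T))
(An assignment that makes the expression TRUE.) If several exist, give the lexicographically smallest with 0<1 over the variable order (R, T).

R=0, T=1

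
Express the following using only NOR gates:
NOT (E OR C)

(((E NOR C) NOR (E NOR C)) NOR ((E NOR C) NOR (E NOR C)))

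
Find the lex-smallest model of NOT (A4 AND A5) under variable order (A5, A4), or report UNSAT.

A5=0, A4=0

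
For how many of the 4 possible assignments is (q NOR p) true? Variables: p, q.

Satisfying assignments: (0,0)
Count: 1 out of 4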